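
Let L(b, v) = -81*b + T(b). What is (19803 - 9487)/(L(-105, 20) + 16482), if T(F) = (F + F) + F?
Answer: 2579/6168 ≈ 0.41813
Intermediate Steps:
T(F) = 3*F (T(F) = 2*F + F = 3*F)
L(b, v) = -78*b (L(b, v) = -81*b + 3*b = -78*b)
(19803 - 9487)/(L(-105, 20) + 16482) = (19803 - 9487)/(-78*(-105) + 16482) = 10316/(8190 + 16482) = 10316/24672 = 10316*(1/24672) = 2579/6168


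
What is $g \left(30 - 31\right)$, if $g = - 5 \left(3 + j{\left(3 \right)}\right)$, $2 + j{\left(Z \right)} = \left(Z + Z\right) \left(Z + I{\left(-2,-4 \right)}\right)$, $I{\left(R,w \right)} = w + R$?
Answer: $-85$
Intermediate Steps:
$I{\left(R,w \right)} = R + w$
$j{\left(Z \right)} = -2 + 2 Z \left(-6 + Z\right)$ ($j{\left(Z \right)} = -2 + \left(Z + Z\right) \left(Z - 6\right) = -2 + 2 Z \left(Z - 6\right) = -2 + 2 Z \left(-6 + Z\right)$)
$g = 85$ ($g = - 5 \left(3 - \left(38 - 18\right)\right) = - 5 \left(3 - 20\right) = \left(-5\right) \left(-17\right) = 85$)
$g \left(30 - 31\right) = 85 \left(30 - 31\right) = 85 \left(-1\right) = -85$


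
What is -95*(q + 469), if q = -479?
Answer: 950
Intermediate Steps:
-95*(q + 469) = -95*(-479 + 469) = -95*(-10) = 950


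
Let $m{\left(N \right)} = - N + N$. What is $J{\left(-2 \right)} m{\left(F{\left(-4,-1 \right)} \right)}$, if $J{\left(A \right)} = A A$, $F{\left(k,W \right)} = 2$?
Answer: $0$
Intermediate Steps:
$J{\left(A \right)} = A^{2}$
$m{\left(N \right)} = 0$
$J{\left(-2 \right)} m{\left(F{\left(-4,-1 \right)} \right)} = \left(-2\right)^{2} \cdot 0 = 4 \cdot 0 = 0$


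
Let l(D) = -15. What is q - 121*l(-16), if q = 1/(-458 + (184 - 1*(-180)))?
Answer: 170609/94 ≈ 1815.0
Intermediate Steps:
q = -1/94 (q = 1/(-458 + (184 + 180)) = 1/(-458 + 364) = 1/(-94) = -1/94 ≈ -0.010638)
q - 121*l(-16) = -1/94 - 121*(-15) = -1/94 + 1815 = 170609/94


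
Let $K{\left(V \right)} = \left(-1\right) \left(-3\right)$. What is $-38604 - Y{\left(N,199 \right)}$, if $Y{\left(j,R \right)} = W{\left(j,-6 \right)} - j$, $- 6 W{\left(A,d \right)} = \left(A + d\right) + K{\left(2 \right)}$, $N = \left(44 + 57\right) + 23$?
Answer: $- \frac{230759}{6} \approx -38460.0$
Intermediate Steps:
$K{\left(V \right)} = 3$
$N = 124$ ($N = 101 + 23 = 124$)
$W{\left(A,d \right)} = - \frac{1}{2} - \frac{A}{6} - \frac{d}{6}$ ($W{\left(A,d \right)} = - \frac{\left(A + d\right) + 3}{6} = - \frac{3 + A + d}{6} = - \frac{1}{2} - \frac{A}{6} - \frac{d}{6}$)
$Y{\left(j,R \right)} = \frac{1}{2} - \frac{7 j}{6}$ ($Y{\left(j,R \right)} = \left(- \frac{1}{2} - \frac{j}{6} - -1\right) - j = \left(- \frac{1}{2} - \frac{j}{6} + 1\right) - j = \left(\frac{1}{2} - \frac{j}{6}\right) - j = \frac{1}{2} - \frac{7 j}{6}$)
$-38604 - Y{\left(N,199 \right)} = -38604 - \left(\frac{1}{2} - \frac{434}{3}\right) = -38604 - - \frac{865}{6} = -38604 + \frac{865}{6} = - \frac{230759}{6}$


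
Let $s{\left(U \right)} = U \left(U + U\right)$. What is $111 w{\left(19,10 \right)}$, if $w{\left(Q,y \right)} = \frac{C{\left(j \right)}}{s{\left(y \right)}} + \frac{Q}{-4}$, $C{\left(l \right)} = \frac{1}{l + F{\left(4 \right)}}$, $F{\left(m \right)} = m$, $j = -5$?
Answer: $- \frac{105561}{200} \approx -527.8$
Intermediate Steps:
$s{\left(U \right)} = 2 U^{2}$ ($s{\left(U \right)} = U 2 U = 2 U^{2}$)
$C{\left(l \right)} = \frac{1}{4 + l}$ ($C{\left(l \right)} = \frac{1}{l + 4} = \frac{1}{4 + l}$)
$w{\left(Q,y \right)} = - \frac{1}{2 y^{2}} - \frac{Q}{4}$ ($w{\left(Q,y \right)} = \frac{1}{\left(4 - 5\right) 2 y^{2}} + \frac{Q}{-4} = \frac{\frac{1}{2} \frac{1}{y^{2}}}{-1} + Q \left(- \frac{1}{4}\right) = - \frac{1}{2 y^{2}} - \frac{Q}{4}$)
$111 w{\left(19,10 \right)} = 111 \left(- \frac{1}{2 \cdot 100} - \frac{19}{4}\right) = 111 \left(\left(- \frac{1}{2}\right) \frac{1}{100} - \frac{19}{4}\right) = 111 \left(- \frac{1}{200} - \frac{19}{4}\right) = 111 \left(- \frac{951}{200}\right) = - \frac{105561}{200}$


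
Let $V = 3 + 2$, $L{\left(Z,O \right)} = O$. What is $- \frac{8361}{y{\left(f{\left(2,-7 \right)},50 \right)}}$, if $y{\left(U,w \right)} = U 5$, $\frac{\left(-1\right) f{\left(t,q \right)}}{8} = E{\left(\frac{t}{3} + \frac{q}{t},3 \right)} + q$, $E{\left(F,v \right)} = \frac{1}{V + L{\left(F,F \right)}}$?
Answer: $- \frac{108693}{3400} \approx -31.969$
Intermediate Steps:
$V = 5$
$E{\left(F,v \right)} = \frac{1}{5 + F}$
$f{\left(t,q \right)} = - 8 q - \frac{8}{5 + \frac{t}{3} + \frac{q}{t}}$ ($f{\left(t,q \right)} = - 8 \left(\frac{1}{5 + \left(\frac{t}{3} + \frac{q}{t}\right)} + q\right) = - 8 \left(\frac{1}{5 + \frac{t}{3} + \frac{q}{t}} + q\right) = - 8 \left(q + \frac{1}{5 + \frac{t}{3} + \frac{q}{t}}\right) = - 8 q - \frac{8}{5 + \frac{t}{3} + \frac{q}{t}}$)
$y{\left(U,w \right)} = 5 U$
$- \frac{8361}{y{\left(f{\left(2,-7 \right)},50 \right)}} = - \frac{8361}{5 \left(\left(-8\right) \left(-7\right) - \frac{8}{5 + \frac{1}{3} \cdot 2 - \frac{7}{2}}\right)} = - \frac{8361}{5 \left(56 - \frac{8}{5 + \frac{2}{3} - \frac{7}{2}}\right)} = - \frac{8361}{5 \left(56 - \frac{8}{\frac{13}{6}}\right)} = - \frac{8361}{5 \left(56 - \frac{48}{13}\right)} = - \frac{8361}{5 \cdot \frac{680}{13}} = - \frac{8361}{\frac{3400}{13}} = \left(-8361\right) \frac{13}{3400} = - \frac{108693}{3400}$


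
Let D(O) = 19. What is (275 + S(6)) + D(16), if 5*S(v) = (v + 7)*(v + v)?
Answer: 1626/5 ≈ 325.20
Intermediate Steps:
S(v) = 2*v*(7 + v)/5 (S(v) = ((v + 7)*(v + v))/5 = ((7 + v)*(2*v))/5 = (2*v*(7 + v))/5 = 2*v*(7 + v)/5)
(275 + S(6)) + D(16) = (275 + (⅖)*6*(7 + 6)) + 19 = (275 + (⅖)*6*13) + 19 = (275 + 156/5) + 19 = 1531/5 + 19 = 1626/5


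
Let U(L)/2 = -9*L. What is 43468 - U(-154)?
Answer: 40696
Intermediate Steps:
U(L) = -18*L (U(L) = 2*(-9*L) = -18*L)
43468 - U(-154) = 43468 - (-18)*(-154) = 43468 - 1*2772 = 43468 - 2772 = 40696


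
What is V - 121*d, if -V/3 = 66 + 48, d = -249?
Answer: 29787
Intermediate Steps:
V = -342 (V = -3*(66 + 48) = -3*114 = -342)
V - 121*d = -342 - 121*(-249) = -342 + 30129 = 29787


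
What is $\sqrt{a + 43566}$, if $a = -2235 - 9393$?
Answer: $\sqrt{31938} \approx 178.71$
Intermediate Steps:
$a = -11628$ ($a = -2235 - 9393 = -11628$)
$\sqrt{a + 43566} = \sqrt{-11628 + 43566} = \sqrt{31938}$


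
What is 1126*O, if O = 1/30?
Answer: 563/15 ≈ 37.533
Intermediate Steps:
O = 1/30 ≈ 0.033333
1126*O = 1126*(1/30) = 563/15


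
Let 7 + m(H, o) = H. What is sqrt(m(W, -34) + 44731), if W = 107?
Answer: sqrt(44831) ≈ 211.73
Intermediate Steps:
m(H, o) = -7 + H
sqrt(m(W, -34) + 44731) = sqrt((-7 + 107) + 44731) = sqrt(100 + 44731) = sqrt(44831)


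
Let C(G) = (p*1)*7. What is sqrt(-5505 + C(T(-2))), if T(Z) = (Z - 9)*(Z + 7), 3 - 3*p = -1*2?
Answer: 4*I*sqrt(3090)/3 ≈ 74.117*I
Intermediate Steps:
p = 5/3 (p = 1 - (-1)*2/3 = 1 - 1/3*(-2) = 1 + 2/3 = 5/3 ≈ 1.6667)
T(Z) = (-9 + Z)*(7 + Z)
C(G) = 35/3 (C(G) = ((5/3)*1)*7 = (5/3)*7 = 35/3)
sqrt(-5505 + C(T(-2))) = sqrt(-5505 + 35/3) = sqrt(-16480/3) = 4*I*sqrt(3090)/3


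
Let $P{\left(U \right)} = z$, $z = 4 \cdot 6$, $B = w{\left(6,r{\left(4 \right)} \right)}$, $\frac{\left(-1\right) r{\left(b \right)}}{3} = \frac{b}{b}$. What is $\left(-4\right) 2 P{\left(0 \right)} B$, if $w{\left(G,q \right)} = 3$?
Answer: $-576$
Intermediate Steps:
$r{\left(b \right)} = -3$ ($r{\left(b \right)} = - 3 \frac{b}{b} = \left(-3\right) 1 = -3$)
$B = 3$
$z = 24$
$P{\left(U \right)} = 24$
$\left(-4\right) 2 P{\left(0 \right)} B = \left(-4\right) 2 \cdot 24 \cdot 3 = \left(-8\right) 24 \cdot 3 = \left(-192\right) 3 = -576$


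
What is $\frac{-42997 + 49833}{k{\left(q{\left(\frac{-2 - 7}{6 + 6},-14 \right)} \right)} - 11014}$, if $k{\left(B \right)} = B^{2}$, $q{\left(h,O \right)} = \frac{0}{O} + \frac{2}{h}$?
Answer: $- \frac{30762}{49531} \approx -0.62107$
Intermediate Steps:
$q{\left(h,O \right)} = \frac{2}{h}$ ($q{\left(h,O \right)} = 0 + \frac{2}{h} = \frac{2}{h}$)
$\frac{-42997 + 49833}{k{\left(q{\left(\frac{-2 - 7}{6 + 6},-14 \right)} \right)} - 11014} = \frac{-42997 + 49833}{\left(\frac{2}{\left(-2 - 7\right) \frac{1}{6 + 6}}\right)^{2} - 11014} = \frac{6836}{\left(\frac{2}{\left(-9\right) \frac{1}{12}}\right)^{2} - 11014} = \frac{6836}{\left(\frac{2}{- \frac{3}{4}}\right)^{2} - 11014} = \frac{6836}{\left(2 \left(- \frac{4}{3}\right)\right)^{2} - 11014} = \frac{6836}{\left(- \frac{8}{3}\right)^{2} - 11014} = \frac{6836}{\frac{64}{9} - 11014} = \frac{6836}{- \frac{99062}{9}} = 6836 \left(- \frac{9}{99062}\right) = - \frac{30762}{49531}$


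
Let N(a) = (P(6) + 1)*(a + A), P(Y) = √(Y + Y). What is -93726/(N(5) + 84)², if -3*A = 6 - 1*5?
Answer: -157319091/11936498 + 16027146*√3/5968249 ≈ -8.5284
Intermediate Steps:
A = -⅓ (A = -(6 - 1*5)/3 = -(6 - 5)/3 = -⅓*1 = -⅓ ≈ -0.33333)
P(Y) = √2*√Y (P(Y) = √(2*Y) = √2*√Y)
N(a) = (1 + 2*√3)*(-⅓ + a) (N(a) = (√2*√6 + 1)*(a - ⅓) = (2*√3 + 1)*(-⅓ + a) = (1 + 2*√3)*(-⅓ + a))
-93726/(N(5) + 84)² = -93726/((-⅓ + 5 - 2*√3/3 + 2*5*√3) + 84)² = -93726/((-⅓ + 5 - 2*√3/3 + 10*√3) + 84)² = -93726/((14/3 + 28*√3/3) + 84)² = -93726/(266/3 + 28*√3/3)²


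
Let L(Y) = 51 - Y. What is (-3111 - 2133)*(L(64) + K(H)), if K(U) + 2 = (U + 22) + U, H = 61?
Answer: -676476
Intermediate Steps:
K(U) = 20 + 2*U (K(U) = -2 + ((U + 22) + U) = -2 + ((22 + U) + U) = -2 + (22 + 2*U) = 20 + 2*U)
(-3111 - 2133)*(L(64) + K(H)) = (-3111 - 2133)*((51 - 1*64) + (20 + 2*61)) = -5244*((51 - 64) + (20 + 122)) = -5244*(-13 + 142) = -5244*129 = -676476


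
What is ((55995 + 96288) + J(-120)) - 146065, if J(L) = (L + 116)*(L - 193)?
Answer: 7470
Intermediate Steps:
J(L) = (-193 + L)*(116 + L) (J(L) = (116 + L)*(-193 + L) = (-193 + L)*(116 + L))
((55995 + 96288) + J(-120)) - 146065 = ((55995 + 96288) + (-22388 + (-120)² - 77*(-120))) - 146065 = (152283 + (-22388 + 14400 + 9240)) - 146065 = (152283 + 1252) - 146065 = 153535 - 146065 = 7470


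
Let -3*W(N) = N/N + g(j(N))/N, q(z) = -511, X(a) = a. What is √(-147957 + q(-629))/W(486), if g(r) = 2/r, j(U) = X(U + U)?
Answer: -1417176*I*√37117/236197 ≈ -1155.9*I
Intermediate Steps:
j(U) = 2*U (j(U) = U + U = 2*U)
W(N) = -⅓ - 1/(3*N²) (W(N) = -(N/N + (2/((2*N)))/N)/3 = -(1 + (2*(1/(2*N)))/N)/3 = -(1 + 1/(N*N))/3 = -(1 + N⁻²)/3 = -⅓ - 1/(3*N²))
√(-147957 + q(-629))/W(486) = √(-147957 - 511)/(((⅓)*(-1 - 1*486²)/486²)) = √(-148468)/(((⅓)*(1/236196)*(-1 - 1*236196))) = (2*I*√37117)/(((⅓)*(1/236196)*(-1 - 236196))) = (2*I*√37117)/(((⅓)*(1/236196)*(-236197))) = (2*I*√37117)/(-236197/708588) = (2*I*√37117)*(-708588/236197) = -1417176*I*√37117/236197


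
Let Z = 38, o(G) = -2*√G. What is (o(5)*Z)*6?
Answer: -456*√5 ≈ -1019.6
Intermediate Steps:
(o(5)*Z)*6 = (-2*√5*38)*6 = -76*√5*6 = -456*√5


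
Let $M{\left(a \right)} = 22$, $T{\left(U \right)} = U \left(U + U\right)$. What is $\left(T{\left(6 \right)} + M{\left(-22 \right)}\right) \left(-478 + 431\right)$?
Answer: $-4418$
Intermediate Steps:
$T{\left(U \right)} = 2 U^{2}$ ($T{\left(U \right)} = U 2 U = 2 U^{2}$)
$\left(T{\left(6 \right)} + M{\left(-22 \right)}\right) \left(-478 + 431\right) = \left(2 \cdot 6^{2} + 22\right) \left(-478 + 431\right) = \left(2 \cdot 36 + 22\right) \left(-47\right) = \left(72 + 22\right) \left(-47\right) = 94 \left(-47\right) = -4418$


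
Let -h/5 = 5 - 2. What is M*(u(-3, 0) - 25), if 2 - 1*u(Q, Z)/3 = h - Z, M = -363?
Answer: -9438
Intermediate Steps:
h = -15 (h = -5*(5 - 2) = -5*3 = -15)
u(Q, Z) = 51 + 3*Z (u(Q, Z) = 6 - 3*(-15 - Z) = 6 + (45 + 3*Z) = 51 + 3*Z)
M*(u(-3, 0) - 25) = -363*((51 + 3*0) - 25) = -363*((51 + 0) - 25) = -363*(51 - 25) = -363*26 = -9438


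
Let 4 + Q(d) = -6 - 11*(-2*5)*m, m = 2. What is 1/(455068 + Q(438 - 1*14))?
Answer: 1/455278 ≈ 2.1965e-6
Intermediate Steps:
Q(d) = 210 (Q(d) = -4 + (-6 - 11*(-2*5)*2) = -4 + (-6 - (-110)*2) = -4 + (-6 - 11*(-20)) = -4 + (-6 + 220) = -4 + 214 = 210)
1/(455068 + Q(438 - 1*14)) = 1/(455068 + 210) = 1/455278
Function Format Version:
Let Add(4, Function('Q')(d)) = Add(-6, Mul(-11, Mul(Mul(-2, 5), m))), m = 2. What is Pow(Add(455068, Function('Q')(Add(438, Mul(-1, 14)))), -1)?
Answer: Rational(1, 455278) ≈ 2.1965e-6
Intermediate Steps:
Function('Q')(d) = 210 (Function('Q')(d) = Add(-4, Add(-6, Mul(-11, Mul(Mul(-2, 5), 2)))) = Add(-4, Add(-6, Mul(-11, Mul(-10, 2)))) = Add(-4, Add(-6, Mul(-11, -20))) = Add(-4, Add(-6, 220)) = Add(-4, 214) = 210)
Pow(Add(455068, Function('Q')(Add(438, Mul(-1, 14)))), -1) = Pow(Add(455068, 210), -1) = Pow(455278, -1) = Rational(1, 455278)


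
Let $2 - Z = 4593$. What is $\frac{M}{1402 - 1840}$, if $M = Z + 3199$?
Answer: $\frac{232}{73} \approx 3.1781$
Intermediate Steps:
$Z = -4591$ ($Z = 2 - 4593 = -4591$)
$M = -1392$ ($M = -4591 + 3199 = -1392$)
$\frac{M}{1402 - 1840} = - \frac{1392}{1402 - 1840} = - \frac{1392}{-438} = \left(-1392\right) \left(- \frac{1}{438}\right) = \frac{232}{73}$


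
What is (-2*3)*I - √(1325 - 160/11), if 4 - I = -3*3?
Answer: -78 - 31*√165/11 ≈ -114.20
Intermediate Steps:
I = 13 (I = 4 - (-3)*3 = 4 - 1*(-9) = 4 + 9 = 13)
(-2*3)*I - √(1325 - 160/11) = -2*3*13 - √(1325 - 160/11) = -6*13 - √(1325 - 160/11) = -78 - √(1325 - 80*2/11) = -78 - √(1325 - 160/11) = -78 - √(14415/11) = -78 - 31*√165/11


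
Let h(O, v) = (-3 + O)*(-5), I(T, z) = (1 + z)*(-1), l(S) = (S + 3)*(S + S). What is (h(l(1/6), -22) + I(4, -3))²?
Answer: 44521/324 ≈ 137.41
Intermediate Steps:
l(S) = 2*S*(3 + S) (l(S) = (3 + S)*(2*S) = 2*S*(3 + S))
I(T, z) = -1 - z
h(O, v) = 15 - 5*O
(h(l(1/6), -22) + I(4, -3))² = ((15 - 10*1/6*(3 + 1/6)) + (-1 - 1*(-3)))² = ((15 - 10*1*(⅙)*(3 + 1*(⅙))) + (-1 + 3))² = ((15 - 10*(3 + ⅙)/6) + 2)² = ((15 - 10*19/(6*6)) + 2)² = ((15 - 5*19/18) + 2)² = ((15 - 95/18) + 2)² = (175/18 + 2)² = (211/18)² = 44521/324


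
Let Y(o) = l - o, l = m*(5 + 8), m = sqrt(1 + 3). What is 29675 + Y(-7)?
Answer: 29708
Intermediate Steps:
m = 2 (m = sqrt(4) = 2)
l = 26 (l = 2*(5 + 8) = 2*13 = 26)
Y(o) = 26 - o
29675 + Y(-7) = 29675 + (26 - 1*(-7)) = 29675 + (26 + 7) = 29675 + 33 = 29708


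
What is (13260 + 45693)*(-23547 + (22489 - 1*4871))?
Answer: -349532337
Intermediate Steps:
(13260 + 45693)*(-23547 + (22489 - 1*4871)) = 58953*(-23547 + (22489 - 4871)) = 58953*(-23547 + 17618) = 58953*(-5929) = -349532337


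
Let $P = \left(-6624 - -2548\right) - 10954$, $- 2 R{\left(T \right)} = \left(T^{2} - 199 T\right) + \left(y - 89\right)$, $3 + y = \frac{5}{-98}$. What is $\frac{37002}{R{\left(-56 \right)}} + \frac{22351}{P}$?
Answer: $- \frac{5188174327}{773999910} \approx -6.7031$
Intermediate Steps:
$y = - \frac{299}{98}$ ($y = -3 + \frac{5}{-98} = -3 + 5 \left(- \frac{1}{98}\right) = -3 - \frac{5}{98} = - \frac{299}{98} \approx -3.051$)
$R{\left(T \right)} = \frac{9021}{196} - \frac{T^{2}}{2} + \frac{199 T}{2}$ ($R{\left(T \right)} = - \frac{\left(T^{2} - 199 T\right) - \frac{9021}{98}}{2} = - \frac{- \frac{9021}{98} + T^{2} - 199 T}{2} = \frac{9021}{196} - \frac{T^{2}}{2} + \frac{199 T}{2}$)
$P = -15030$ ($P = \left(-6624 + 2548\right) - 10954 = -4076 - 10954 = -15030$)
$\frac{37002}{R{\left(-56 \right)}} + \frac{22351}{P} = \frac{37002}{\frac{9021}{196} - \frac{\left(-56\right)^{2}}{2} + \frac{199}{2} \left(-56\right)} + \frac{22351}{-15030} = \frac{37002}{\frac{9021}{196} - 1568 - 5572} + 22351 \left(- \frac{1}{15030}\right) = \frac{37002}{\frac{9021}{196} - 1568 - 5572} - \frac{22351}{15030} = \frac{37002}{- \frac{1390419}{196}} - \frac{22351}{15030} = 37002 \left(- \frac{196}{1390419}\right) - \frac{22351}{15030} = - \frac{2417464}{463473} - \frac{22351}{15030} = - \frac{5188174327}{773999910}$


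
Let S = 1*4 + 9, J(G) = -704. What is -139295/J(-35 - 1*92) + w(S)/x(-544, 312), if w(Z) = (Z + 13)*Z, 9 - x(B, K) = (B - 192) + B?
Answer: 179789207/907456 ≈ 198.12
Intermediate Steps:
x(B, K) = 201 - 2*B (x(B, K) = 9 - ((B - 192) + B) = 9 - ((-192 + B) + B) = 9 - (-192 + 2*B) = 9 + (192 - 2*B) = 201 - 2*B)
S = 13 (S = 4 + 9 = 13)
w(Z) = Z*(13 + Z) (w(Z) = (13 + Z)*Z = Z*(13 + Z))
-139295/J(-35 - 1*92) + w(S)/x(-544, 312) = -139295/(-704) + (13*(13 + 13))/(201 - 2*(-544)) = -139295*(-1/704) + (13*26)/(201 + 1088) = 139295/704 + 338/1289 = 179789207/907456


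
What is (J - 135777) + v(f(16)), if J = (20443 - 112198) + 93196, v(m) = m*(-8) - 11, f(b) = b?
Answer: -134475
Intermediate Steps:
v(m) = -11 - 8*m (v(m) = -8*m - 11 = -11 - 8*m)
J = 1441 (J = -91755 + 93196 = 1441)
(J - 135777) + v(f(16)) = (1441 - 135777) + (-11 - 8*16) = -134336 + (-11 - 128) = -134336 - 139 = -134475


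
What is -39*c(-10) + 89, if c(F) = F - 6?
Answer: 713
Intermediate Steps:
c(F) = -6 + F
-39*c(-10) + 89 = -39*(-6 - 10) + 89 = -39*(-16) + 89 = 624 + 89 = 713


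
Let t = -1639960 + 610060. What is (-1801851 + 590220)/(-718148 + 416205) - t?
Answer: 310972307331/301943 ≈ 1.0299e+6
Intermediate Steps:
t = -1029900
(-1801851 + 590220)/(-718148 + 416205) - t = (-1801851 + 590220)/(-718148 + 416205) - 1*(-1029900) = -1211631/(-301943) + 1029900 = -1211631*(-1/301943) + 1029900 = 1211631/301943 + 1029900 = 310972307331/301943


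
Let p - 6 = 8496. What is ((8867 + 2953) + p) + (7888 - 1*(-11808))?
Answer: 40018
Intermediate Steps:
p = 8502 (p = 6 + 8496 = 8502)
((8867 + 2953) + p) + (7888 - 1*(-11808)) = ((8867 + 2953) + 8502) + (7888 - 1*(-11808)) = (11820 + 8502) + (7888 + 11808) = 20322 + 19696 = 40018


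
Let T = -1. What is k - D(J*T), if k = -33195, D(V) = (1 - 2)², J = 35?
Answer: -33196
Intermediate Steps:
D(V) = 1 (D(V) = (-1)² = 1)
k - D(J*T) = -33195 - 1*1 = -33195 - 1 = -33196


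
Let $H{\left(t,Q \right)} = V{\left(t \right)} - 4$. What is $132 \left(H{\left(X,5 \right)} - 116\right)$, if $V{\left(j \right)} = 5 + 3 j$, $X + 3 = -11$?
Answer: $-20724$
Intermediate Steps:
$X = -14$ ($X = -3 - 11 = -14$)
$H{\left(t,Q \right)} = 1 + 3 t$ ($H{\left(t,Q \right)} = \left(5 + 3 t\right) - 4 = 1 + 3 t$)
$132 \left(H{\left(X,5 \right)} - 116\right) = 132 \left(\left(1 + 3 \left(-14\right)\right) - 116\right) = 132 \left(\left(1 - 42\right) - 116\right) = 132 \left(-41 - 116\right) = 132 \left(-157\right) = -20724$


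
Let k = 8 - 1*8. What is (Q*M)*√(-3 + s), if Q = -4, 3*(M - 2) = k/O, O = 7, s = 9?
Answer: -8*√6 ≈ -19.596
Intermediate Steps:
k = 0 (k = 8 - 8 = 0)
M = 2 (M = 2 + (0/7)/3 = 2 + (0*(⅐))/3 = 2 + (⅓)*0 = 2 + 0 = 2)
(Q*M)*√(-3 + s) = (-4*2)*√(-3 + 9) = -8*√6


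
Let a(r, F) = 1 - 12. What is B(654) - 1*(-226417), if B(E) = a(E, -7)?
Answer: 226406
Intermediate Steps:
a(r, F) = -11
B(E) = -11
B(654) - 1*(-226417) = -11 - 1*(-226417) = -11 + 226417 = 226406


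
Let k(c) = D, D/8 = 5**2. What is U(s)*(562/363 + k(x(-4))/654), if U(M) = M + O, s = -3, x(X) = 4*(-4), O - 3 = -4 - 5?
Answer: -220074/13189 ≈ -16.686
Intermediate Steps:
O = -6 (O = 3 + (-4 - 5) = 3 - 9 = -6)
D = 200 (D = 8*5**2 = 8*25 = 200)
x(X) = -16
k(c) = 200
U(M) = -6 + M (U(M) = M - 6 = -6 + M)
U(s)*(562/363 + k(x(-4))/654) = (-6 - 3)*(562/363 + 200/654) = -9*(562*(1/363) + 200*(1/654)) = -9*(562/363 + 100/327) = -9*73358/39567 = -220074/13189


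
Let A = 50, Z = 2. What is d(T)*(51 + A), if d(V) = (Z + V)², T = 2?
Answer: 1616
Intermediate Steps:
d(V) = (2 + V)²
d(T)*(51 + A) = (2 + 2)²*(51 + 50) = 4²*101 = 16*101 = 1616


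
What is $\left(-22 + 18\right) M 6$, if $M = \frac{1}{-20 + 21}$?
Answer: $-24$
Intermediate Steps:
$M = 1$ ($M = 1^{-1} = 1$)
$\left(-22 + 18\right) M 6 = \left(-22 + 18\right) 1 \cdot 6 = \left(-4\right) 1 \cdot 6 = \left(-4\right) 6 = -24$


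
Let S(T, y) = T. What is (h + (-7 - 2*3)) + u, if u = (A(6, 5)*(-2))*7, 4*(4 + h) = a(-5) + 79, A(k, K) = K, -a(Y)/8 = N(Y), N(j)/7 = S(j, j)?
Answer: 11/4 ≈ 2.7500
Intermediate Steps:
N(j) = 7*j
a(Y) = -56*Y
h = 343/4 (h = -4 + (-56*(-5) + 79)/4 = -4 + (280 + 79)/4 = -4 + (¼)*359 = -4 + 359/4 = 343/4 ≈ 85.750)
u = -70 (u = (5*(-2))*7 = -10*7 = -70)
(h + (-7 - 2*3)) + u = (343/4 + (-7 - 2*3)) - 70 = (343/4 + (-7 - 6)) - 70 = (343/4 - 13) - 70 = 291/4 - 70 = 11/4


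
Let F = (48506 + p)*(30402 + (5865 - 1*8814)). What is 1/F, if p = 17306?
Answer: 1/1806736836 ≈ 5.5348e-10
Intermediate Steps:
F = 1806736836 (F = (48506 + 17306)*(30402 + (5865 - 1*8814)) = 65812*(30402 + (5865 - 8814)) = 65812*(30402 - 2949) = 65812*27453 = 1806736836)
1/F = 1/1806736836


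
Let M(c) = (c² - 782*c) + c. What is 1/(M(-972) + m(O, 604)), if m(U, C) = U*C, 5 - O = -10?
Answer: 1/1712976 ≈ 5.8378e-7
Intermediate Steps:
O = 15 (O = 5 - 1*(-10) = 5 + 10 = 15)
M(c) = c² - 781*c
m(U, C) = C*U
1/(M(-972) + m(O, 604)) = 1/(-972*(-781 - 972) + 604*15) = 1/(-972*(-1753) + 9060) = 1/(1703916 + 9060) = 1/1712976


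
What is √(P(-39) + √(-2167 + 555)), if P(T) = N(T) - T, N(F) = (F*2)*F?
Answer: √(3081 + 2*I*√403) ≈ 55.508 + 0.3617*I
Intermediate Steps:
N(F) = 2*F² (N(F) = (2*F)*F = 2*F²)
P(T) = -T + 2*T² (P(T) = 2*T² - T = -T + 2*T²)
√(P(-39) + √(-2167 + 555)) = √(-39*(-1 + 2*(-39)) + √(-2167 + 555)) = √(-39*(-1 - 78) + √(-1612)) = √(-39*(-79) + 2*I*√403) = √(3081 + 2*I*√403)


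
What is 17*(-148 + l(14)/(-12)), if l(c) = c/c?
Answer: -30209/12 ≈ -2517.4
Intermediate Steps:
l(c) = 1
17*(-148 + l(14)/(-12)) = 17*(-148 + 1/(-12)) = 17*(-148 + 1*(-1/12)) = 17*(-148 - 1/12) = 17*(-1777/12) = -30209/12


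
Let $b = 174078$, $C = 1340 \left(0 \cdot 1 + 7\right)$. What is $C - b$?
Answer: $-164698$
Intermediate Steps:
$C = 9380$ ($C = 1340 \left(0 + 7\right) = 1340 \cdot 7 = 9380$)
$C - b = 9380 - 174078 = -164698$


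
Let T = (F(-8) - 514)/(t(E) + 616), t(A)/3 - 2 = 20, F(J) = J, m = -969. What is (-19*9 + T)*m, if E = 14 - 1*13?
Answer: 56756268/341 ≈ 1.6644e+5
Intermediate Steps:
E = 1 (E = 14 - 13 = 1)
t(A) = 66 (t(A) = 6 + 3*20 = 6 + 60 = 66)
T = -261/341 (T = (-8 - 514)/(66 + 616) = -522/682 = -522*1/682 = -261/341 ≈ -0.76540)
(-19*9 + T)*m = (-19*9 - 261/341)*(-969) = (-171 - 261/341)*(-969) = -58572/341*(-969) = 56756268/341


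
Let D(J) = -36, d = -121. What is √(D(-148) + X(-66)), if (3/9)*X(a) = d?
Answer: I*√399 ≈ 19.975*I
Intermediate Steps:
X(a) = -363 (X(a) = 3*(-121) = -363)
√(D(-148) + X(-66)) = √(-36 - 363) = √(-399) = I*√399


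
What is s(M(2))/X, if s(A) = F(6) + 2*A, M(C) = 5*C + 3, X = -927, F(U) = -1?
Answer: -25/927 ≈ -0.026969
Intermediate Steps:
M(C) = 3 + 5*C
s(A) = -1 + 2*A
s(M(2))/X = (-1 + 2*(3 + 5*2))/(-927) = (-1 + 2*(3 + 10))*(-1/927) = (-1 + 2*13)*(-1/927) = (-1 + 26)*(-1/927) = 25*(-1/927) = -25/927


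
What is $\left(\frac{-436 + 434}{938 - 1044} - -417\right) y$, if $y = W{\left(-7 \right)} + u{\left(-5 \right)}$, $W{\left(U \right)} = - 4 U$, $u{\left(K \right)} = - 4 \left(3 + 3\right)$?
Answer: $\frac{88408}{53} \approx 1668.1$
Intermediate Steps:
$u{\left(K \right)} = -24$ ($u{\left(K \right)} = \left(-4\right) 6 = -24$)
$y = 4$ ($y = \left(-4\right) \left(-7\right) - 24 = 28 - 24 = 4$)
$\left(\frac{-436 + 434}{938 - 1044} - -417\right) y = \left(\frac{-436 + 434}{938 - 1044} - -417\right) 4 = \left(- \frac{2}{-106} + 417\right) 4 = \left(\left(-2\right) \left(- \frac{1}{106}\right) + 417\right) 4 = \left(\frac{1}{53} + 417\right) 4 = \frac{22102}{53} \cdot 4 = \frac{88408}{53}$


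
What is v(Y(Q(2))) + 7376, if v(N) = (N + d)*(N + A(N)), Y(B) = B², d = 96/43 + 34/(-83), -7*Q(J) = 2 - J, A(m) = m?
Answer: 7376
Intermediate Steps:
Q(J) = -2/7 + J/7 (Q(J) = -(2 - J)/7 = -2/7 + J/7)
d = 6506/3569 (d = 96*(1/43) + 34*(-1/83) = 96/43 - 34/83 = 6506/3569 ≈ 1.8229)
v(N) = 2*N*(6506/3569 + N) (v(N) = (N + 6506/3569)*(N + N) = (6506/3569 + N)*(2*N) = 2*N*(6506/3569 + N))
v(Y(Q(2))) + 7376 = 2*(-2/7 + (⅐)*2)²*(6506 + 3569*(-2/7 + (⅐)*2)²)/3569 + 7376 = 2*(-2/7 + 2/7)²*(6506 + 3569*(-2/7 + 2/7)²)/3569 + 7376 = (2/3569)*0²*(6506 + 3569*0²) + 7376 = (2/3569)*0*(6506 + 3569*0) + 7376 = (2/3569)*0*(6506 + 0) + 7376 = (2/3569)*0*6506 + 7376 = 0 + 7376 = 7376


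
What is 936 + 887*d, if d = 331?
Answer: 294533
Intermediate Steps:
936 + 887*d = 936 + 887*331 = 936 + 293597 = 294533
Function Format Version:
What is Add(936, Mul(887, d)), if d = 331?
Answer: 294533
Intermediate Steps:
Add(936, Mul(887, d)) = Add(936, Mul(887, 331)) = Add(936, 293597) = 294533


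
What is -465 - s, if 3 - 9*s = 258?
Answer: -1310/3 ≈ -436.67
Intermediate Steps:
s = -85/3 (s = 1/3 - 1/9*258 = 1/3 - 86/3 = -85/3 ≈ -28.333)
-465 - s = -465 - 1*(-85/3) = -465 + 85/3 = -1310/3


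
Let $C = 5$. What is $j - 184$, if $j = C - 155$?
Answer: $-334$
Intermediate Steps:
$j = -150$ ($j = 5 - 155 = -150$)
$j - 184 = -150 - 184 = -334$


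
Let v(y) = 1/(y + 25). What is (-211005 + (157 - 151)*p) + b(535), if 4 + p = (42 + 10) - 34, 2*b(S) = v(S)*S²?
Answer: -47189059/224 ≈ -2.1067e+5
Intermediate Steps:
v(y) = 1/(25 + y)
b(S) = S²/(2*(25 + S)) (b(S) = (S²/(25 + S))/2 = S²/(2*(25 + S)))
p = 14 (p = -4 + ((42 + 10) - 34) = -4 + (52 - 34) = -4 + 18 = 14)
(-211005 + (157 - 151)*p) + b(535) = (-211005 + (157 - 151)*14) + (½)*535²/(25 + 535) = (-211005 + 6*14) + (½)*286225/560 = (-211005 + 84) + (½)*286225*(1/560) = -210921 + 57245/224 = -47189059/224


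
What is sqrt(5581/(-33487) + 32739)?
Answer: 8*sqrt(573635089421)/33487 ≈ 180.94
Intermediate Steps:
sqrt(5581/(-33487) + 32739) = sqrt(5581*(-1/33487) + 32739) = sqrt(-5581/33487 + 32739) = sqrt(1096325312/33487) = 8*sqrt(573635089421)/33487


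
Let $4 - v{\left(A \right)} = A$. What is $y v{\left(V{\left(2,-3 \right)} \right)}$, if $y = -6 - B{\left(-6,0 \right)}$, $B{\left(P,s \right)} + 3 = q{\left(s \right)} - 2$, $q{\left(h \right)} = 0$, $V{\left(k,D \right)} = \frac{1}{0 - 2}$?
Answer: $- \frac{9}{2} \approx -4.5$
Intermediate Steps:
$V{\left(k,D \right)} = - \frac{1}{2}$ ($V{\left(k,D \right)} = \frac{1}{-2} = - \frac{1}{2}$)
$v{\left(A \right)} = 4 - A$
$B{\left(P,s \right)} = -5$ ($B{\left(P,s \right)} = -3 + \left(0 - 2\right) = -3 - 2 = -5$)
$y = -1$ ($y = -6 - -5 = -6 + 5 = -1$)
$y v{\left(V{\left(2,-3 \right)} \right)} = - (4 - - \frac{1}{2}) = - (4 + \frac{1}{2}) = \left(-1\right) \frac{9}{2} = - \frac{9}{2}$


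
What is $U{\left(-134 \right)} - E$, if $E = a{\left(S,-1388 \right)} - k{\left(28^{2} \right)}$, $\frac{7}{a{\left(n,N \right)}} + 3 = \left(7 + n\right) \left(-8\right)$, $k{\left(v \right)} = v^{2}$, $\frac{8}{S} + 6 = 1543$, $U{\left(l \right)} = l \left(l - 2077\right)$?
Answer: $\frac{82664175469}{90747} \approx 9.1093 \cdot 10^{5}$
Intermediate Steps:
$U{\left(l \right)} = l \left(-2077 + l\right)$
$S = \frac{8}{1537}$ ($S = \frac{8}{-6 + 1543} = \frac{8}{1537} \approx 0.0052049$)
$a{\left(n,N \right)} = \frac{7}{-59 - 8 n}$ ($a{\left(n,N \right)} = \frac{7}{-3 + \left(7 + n\right) \left(-8\right)} = \frac{7}{-3 - \left(56 + 8 n\right)} = \frac{7}{-59 - 8 n}$)
$E = - \frac{55778198791}{90747}$ ($E = - \frac{7}{59 + 8 \cdot \frac{8}{1537}} - \left(28^{2}\right)^{2} = - \frac{7}{59 + \frac{64}{1537}} - 784^{2} = - \frac{7}{\frac{90747}{1537}} - 614656 = \left(-7\right) \frac{1537}{90747} - 614656 = - \frac{10759}{90747} - 614656 = - \frac{55778198791}{90747} \approx -6.1466 \cdot 10^{5}$)
$U{\left(-134 \right)} - E = - 134 \left(-2077 - 134\right) - - \frac{55778198791}{90747} = \left(-134\right) \left(-2211\right) + \frac{55778198791}{90747} = 296274 + \frac{55778198791}{90747} = \frac{82664175469}{90747}$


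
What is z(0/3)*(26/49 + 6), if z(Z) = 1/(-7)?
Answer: -320/343 ≈ -0.93294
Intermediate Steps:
z(Z) = -⅐ (z(Z) = 1*(-⅐) = -⅐)
z(0/3)*(26/49 + 6) = -(26/49 + 6)/7 = -⅐*320/49 = -320/343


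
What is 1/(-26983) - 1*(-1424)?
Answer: 38423791/26983 ≈ 1424.0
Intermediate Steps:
1/(-26983) - 1*(-1424) = -1/26983 + 1424 = 38423791/26983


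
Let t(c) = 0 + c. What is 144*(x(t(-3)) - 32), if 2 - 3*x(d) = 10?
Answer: -4992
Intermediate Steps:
t(c) = c
x(d) = -8/3 (x(d) = ⅔ - ⅓*10 = ⅔ - 10/3 = -8/3)
144*(x(t(-3)) - 32) = 144*(-8/3 - 32) = 144*(-104/3) = -4992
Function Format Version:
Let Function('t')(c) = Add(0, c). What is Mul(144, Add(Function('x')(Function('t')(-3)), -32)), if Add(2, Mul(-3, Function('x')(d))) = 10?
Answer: -4992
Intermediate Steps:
Function('t')(c) = c
Function('x')(d) = Rational(-8, 3) (Function('x')(d) = Add(Rational(2, 3), Mul(Rational(-1, 3), 10)) = Add(Rational(2, 3), Rational(-10, 3)) = Rational(-8, 3))
Mul(144, Add(Function('x')(Function('t')(-3)), -32)) = Mul(144, Add(Rational(-8, 3), -32)) = Mul(144, Rational(-104, 3)) = -4992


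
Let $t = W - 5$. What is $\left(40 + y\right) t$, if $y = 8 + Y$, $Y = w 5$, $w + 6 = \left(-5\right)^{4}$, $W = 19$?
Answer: $44002$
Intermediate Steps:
$w = 619$ ($w = -6 + \left(-5\right)^{4} = -6 + 625 = 619$)
$Y = 3095$ ($Y = 619 \cdot 5 = 3095$)
$t = 14$ ($t = 19 - 5 = 14$)
$y = 3103$ ($y = 8 + 3095 = 3103$)
$\left(40 + y\right) t = \left(40 + 3103\right) 14 = 3143 \cdot 14 = 44002$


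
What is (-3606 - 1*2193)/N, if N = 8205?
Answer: -1933/2735 ≈ -0.70676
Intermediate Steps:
(-3606 - 1*2193)/N = (-3606 - 1*2193)/8205 = (-3606 - 2193)*(1/8205) = -5799*1/8205 = -1933/2735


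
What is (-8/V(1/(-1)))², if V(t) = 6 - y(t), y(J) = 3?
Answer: 64/9 ≈ 7.1111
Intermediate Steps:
V(t) = 3 (V(t) = 6 - 1*3 = 6 - 3 = 3)
(-8/V(1/(-1)))² = (-8/3)² = 64/9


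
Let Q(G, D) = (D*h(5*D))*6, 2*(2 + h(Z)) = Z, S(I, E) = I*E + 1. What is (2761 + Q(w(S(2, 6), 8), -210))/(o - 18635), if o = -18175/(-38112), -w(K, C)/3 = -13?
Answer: -25412357472/710198945 ≈ -35.782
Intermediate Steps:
S(I, E) = 1 + E*I (S(I, E) = E*I + 1 = 1 + E*I)
w(K, C) = 39 (w(K, C) = -3*(-13) = 39)
h(Z) = -2 + Z/2
Q(G, D) = 6*D*(-2 + 5*D/2) (Q(G, D) = (D*(-2 + (5*D)/2))*6 = (D*(-2 + 5*D/2))*6 = 6*D*(-2 + 5*D/2))
o = 18175/38112 (o = -18175*(-1/38112) = 18175/38112 ≈ 0.47688)
(2761 + Q(w(S(2, 6), 8), -210))/(o - 18635) = (2761 + 3*(-210)*(-4 + 5*(-210)))/(18175/38112 - 18635) = (2761 + 3*(-210)*(-4 - 1050))/(-710198945/38112) = (2761 + 3*(-210)*(-1054))*(-38112/710198945) = (2761 + 664020)*(-38112/710198945) = 666781*(-38112/710198945) = -25412357472/710198945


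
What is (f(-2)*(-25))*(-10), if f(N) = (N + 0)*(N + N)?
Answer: 2000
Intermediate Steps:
f(N) = 2*N² (f(N) = N*(2*N) = 2*N²)
(f(-2)*(-25))*(-10) = ((2*(-2)²)*(-25))*(-10) = ((2*4)*(-25))*(-10) = (8*(-25))*(-10) = -200*(-10) = 2000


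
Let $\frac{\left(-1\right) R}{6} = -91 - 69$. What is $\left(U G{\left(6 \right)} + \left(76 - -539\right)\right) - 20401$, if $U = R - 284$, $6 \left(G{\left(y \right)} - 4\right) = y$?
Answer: $-16406$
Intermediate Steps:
$G{\left(y \right)} = 4 + \frac{y}{6}$
$R = 960$ ($R = - 6 \left(-91 - 69\right) = \left(-6\right) \left(-160\right) = 960$)
$U = 676$ ($U = 960 - 284 = 676$)
$\left(U G{\left(6 \right)} + \left(76 - -539\right)\right) - 20401 = \left(676 \left(4 + \frac{1}{6} \cdot 6\right) + \left(76 - -539\right)\right) - 20401 = \left(676 \left(4 + 1\right) + \left(76 + 539\right)\right) - 20401 = \left(676 \cdot 5 + 615\right) - 20401 = \left(3380 + 615\right) - 20401 = 3995 - 20401 = -16406$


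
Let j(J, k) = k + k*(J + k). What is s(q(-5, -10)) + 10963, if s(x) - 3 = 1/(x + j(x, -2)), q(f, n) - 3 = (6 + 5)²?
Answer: 1337851/122 ≈ 10966.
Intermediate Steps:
q(f, n) = 124 (q(f, n) = 3 + (6 + 5)² = 3 + 11² = 3 + 121 = 124)
s(x) = 3 + 1/(2 - x) (s(x) = 3 + 1/(x - 2*(1 + x - 2)) = 3 + 1/(x - 2*(-1 + x)) = 3 + 1/(x + (2 - 2*x)) = 3 + 1/(2 - x))
s(q(-5, -10)) + 10963 = (7 - 3*124)/(2 - 1*124) + 10963 = (7 - 372)/(2 - 124) + 10963 = -365/(-122) + 10963 = -1/122*(-365) + 10963 = 365/122 + 10963 = 1337851/122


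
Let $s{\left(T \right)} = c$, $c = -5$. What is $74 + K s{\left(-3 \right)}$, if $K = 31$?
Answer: $-81$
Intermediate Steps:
$s{\left(T \right)} = -5$
$74 + K s{\left(-3 \right)} = 74 + 31 \left(-5\right) = 74 - 155 = -81$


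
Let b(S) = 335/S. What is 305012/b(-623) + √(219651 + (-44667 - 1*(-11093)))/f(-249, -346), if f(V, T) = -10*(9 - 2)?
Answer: -190022476/335 - √186077/70 ≈ -5.6724e+5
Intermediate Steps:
f(V, T) = -70 (f(V, T) = -10*7 = -70)
305012/b(-623) + √(219651 + (-44667 - 1*(-11093)))/f(-249, -346) = 305012/((335/(-623))) + √(219651 + (-44667 - 1*(-11093)))/(-70) = 305012/((335*(-1/623))) + √(219651 + (-44667 + 11093))*(-1/70) = 305012/(-335/623) + √(219651 - 33574)*(-1/70) = 305012*(-623/335) + √186077*(-1/70) = -190022476/335 - √186077/70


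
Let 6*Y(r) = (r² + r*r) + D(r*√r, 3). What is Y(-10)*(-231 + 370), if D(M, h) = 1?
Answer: 9313/2 ≈ 4656.5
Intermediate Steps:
Y(r) = ⅙ + r²/3 (Y(r) = ((r² + r*r) + 1)/6 = ((r² + r²) + 1)/6 = (2*r² + 1)/6 = (1 + 2*r²)/6 = ⅙ + r²/3)
Y(-10)*(-231 + 370) = (⅙ + (⅓)*(-10)²)*(-231 + 370) = (⅙ + (⅓)*100)*139 = (⅙ + 100/3)*139 = (67/2)*139 = 9313/2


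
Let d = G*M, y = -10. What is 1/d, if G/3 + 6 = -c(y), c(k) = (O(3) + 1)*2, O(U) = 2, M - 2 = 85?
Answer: -1/3132 ≈ -0.00031928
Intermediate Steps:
M = 87 (M = 2 + 85 = 87)
c(k) = 6 (c(k) = (2 + 1)*2 = 3*2 = 6)
G = -36 (G = -18 + 3*(-1*6) = -18 + 3*(-6) = -18 - 18 = -36)
d = -3132 (d = -36*87 = -3132)
1/d = 1/(-3132) = -1/3132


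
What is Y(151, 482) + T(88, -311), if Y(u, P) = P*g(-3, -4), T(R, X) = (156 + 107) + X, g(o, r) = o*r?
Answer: 5736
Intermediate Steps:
T(R, X) = 263 + X
Y(u, P) = 12*P (Y(u, P) = P*(-3*(-4)) = P*12 = 12*P)
Y(151, 482) + T(88, -311) = 12*482 + (263 - 311) = 5784 - 48 = 5736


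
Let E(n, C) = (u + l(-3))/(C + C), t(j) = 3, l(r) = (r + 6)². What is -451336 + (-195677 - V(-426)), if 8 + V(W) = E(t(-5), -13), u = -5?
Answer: -8411063/13 ≈ -6.4701e+5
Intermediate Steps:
l(r) = (6 + r)²
E(n, C) = 2/C (E(n, C) = (-5 + (6 - 3)²)/(C + C) = (-5 + 3²)/((2*C)) = (-5 + 9)*(1/(2*C)) = 4*(1/(2*C)) = 2/C)
V(W) = -106/13 (V(W) = -8 + 2/(-13) = -8 + 2*(-1/13) = -8 - 2/13 = -106/13)
-451336 + (-195677 - V(-426)) = -451336 + (-195677 - 1*(-106/13)) = -451336 + (-195677 + 106/13) = -451336 - 2543695/13 = -8411063/13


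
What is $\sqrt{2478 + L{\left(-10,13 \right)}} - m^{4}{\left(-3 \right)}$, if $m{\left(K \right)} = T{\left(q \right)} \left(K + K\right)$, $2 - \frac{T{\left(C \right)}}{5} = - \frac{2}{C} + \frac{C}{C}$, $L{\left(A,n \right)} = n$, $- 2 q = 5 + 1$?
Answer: $-10000 + \sqrt{2491} \approx -9950.1$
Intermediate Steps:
$q = -3$ ($q = - \frac{5 + 1}{2} = \left(- \frac{1}{2}\right) 6 = -3$)
$T{\left(C \right)} = 5 + \frac{10}{C}$ ($T{\left(C \right)} = 10 - 5 \left(- \frac{2}{C} + \frac{C}{C}\right) = 10 - 5 \left(- \frac{2}{C} + 1\right) = 10 - 5 \left(1 - \frac{2}{C}\right) = 10 - \left(5 - \frac{10}{C}\right) = 5 + \frac{10}{C}$)
$m{\left(K \right)} = \frac{10 K}{3}$ ($m{\left(K \right)} = \left(5 + \frac{10}{-3}\right) \left(K + K\right) = \left(5 + 10 \left(- \frac{1}{3}\right)\right) 2 K = \left(5 - \frac{10}{3}\right) 2 K = \frac{5 \cdot 2 K}{3} = \frac{10 K}{3}$)
$\sqrt{2478 + L{\left(-10,13 \right)}} - m^{4}{\left(-3 \right)} = \sqrt{2478 + 13} - \left(\frac{10}{3} \left(-3\right)\right)^{4} = \sqrt{2491} - \left(-10\right)^{4} = \sqrt{2491} - 10000 = -10000 + \sqrt{2491}$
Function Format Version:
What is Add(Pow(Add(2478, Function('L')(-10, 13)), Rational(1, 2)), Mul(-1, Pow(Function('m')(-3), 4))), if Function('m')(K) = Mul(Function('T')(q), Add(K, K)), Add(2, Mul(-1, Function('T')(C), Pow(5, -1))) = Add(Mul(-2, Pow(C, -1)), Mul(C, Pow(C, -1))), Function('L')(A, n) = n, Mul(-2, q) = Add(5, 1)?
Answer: Add(-10000, Pow(2491, Rational(1, 2))) ≈ -9950.1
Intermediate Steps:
q = -3 (q = Mul(Rational(-1, 2), Add(5, 1)) = Mul(Rational(-1, 2), 6) = -3)
Function('T')(C) = Add(5, Mul(10, Pow(C, -1))) (Function('T')(C) = Add(10, Mul(-5, Add(Mul(-2, Pow(C, -1)), Mul(C, Pow(C, -1))))) = Add(10, Mul(-5, Add(Mul(-2, Pow(C, -1)), 1))) = Add(10, Mul(-5, Add(1, Mul(-2, Pow(C, -1))))) = Add(10, Add(-5, Mul(10, Pow(C, -1)))) = Add(5, Mul(10, Pow(C, -1))))
Function('m')(K) = Mul(Rational(10, 3), K) (Function('m')(K) = Mul(Add(5, Mul(10, Pow(-3, -1))), Add(K, K)) = Mul(Add(5, Mul(10, Rational(-1, 3))), Mul(2, K)) = Mul(Add(5, Rational(-10, 3)), Mul(2, K)) = Mul(Rational(5, 3), Mul(2, K)) = Mul(Rational(10, 3), K))
Add(Pow(Add(2478, Function('L')(-10, 13)), Rational(1, 2)), Mul(-1, Pow(Function('m')(-3), 4))) = Add(Pow(Add(2478, 13), Rational(1, 2)), Mul(-1, Pow(Mul(Rational(10, 3), -3), 4))) = Add(Pow(2491, Rational(1, 2)), Mul(-1, Pow(-10, 4))) = Add(Pow(2491, Rational(1, 2)), Mul(-1, 10000)) = Add(Pow(2491, Rational(1, 2)), -10000) = Add(-10000, Pow(2491, Rational(1, 2)))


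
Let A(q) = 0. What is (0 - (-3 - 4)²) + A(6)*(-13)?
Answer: -49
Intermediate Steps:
(0 - (-3 - 4)²) + A(6)*(-13) = (0 - (-3 - 4)²) + 0*(-13) = (0 - 1*(-7)²) + 0 = (0 - 1*49) + 0 = (0 - 49) + 0 = -49 + 0 = -49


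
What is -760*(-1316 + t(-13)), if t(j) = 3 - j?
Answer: 988000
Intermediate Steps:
-760*(-1316 + t(-13)) = -760*(-1316 + (3 - 1*(-13))) = -760*(-1316 + (3 + 13)) = -760*(-1316 + 16) = -760*(-1300) = 988000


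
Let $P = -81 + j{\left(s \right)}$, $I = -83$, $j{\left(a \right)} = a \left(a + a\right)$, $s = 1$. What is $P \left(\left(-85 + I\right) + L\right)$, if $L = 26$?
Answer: $11218$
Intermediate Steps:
$j{\left(a \right)} = 2 a^{2}$ ($j{\left(a \right)} = a 2 a = 2 a^{2}$)
$P = -79$ ($P = -81 + 2 \cdot 1^{2} = -81 + 2 \cdot 1 = -81 + 2 = -79$)
$P \left(\left(-85 + I\right) + L\right) = - 79 \left(\left(-85 - 83\right) + 26\right) = - 79 \left(-168 + 26\right) = \left(-79\right) \left(-142\right) = 11218$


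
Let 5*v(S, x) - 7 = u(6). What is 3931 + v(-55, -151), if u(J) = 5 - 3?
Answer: 19664/5 ≈ 3932.8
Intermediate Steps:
u(J) = 2
v(S, x) = 9/5 (v(S, x) = 7/5 + (1/5)*2 = 7/5 + 2/5 = 9/5)
3931 + v(-55, -151) = 3931 + 9/5 = 19664/5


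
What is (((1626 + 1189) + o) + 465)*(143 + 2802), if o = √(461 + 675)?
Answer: 9659600 + 11780*√71 ≈ 9.7589e+6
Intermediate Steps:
o = 4*√71 (o = √1136 = 4*√71 ≈ 33.705)
(((1626 + 1189) + o) + 465)*(143 + 2802) = (((1626 + 1189) + 4*√71) + 465)*(143 + 2802) = ((2815 + 4*√71) + 465)*2945 = (3280 + 4*√71)*2945 = 9659600 + 11780*√71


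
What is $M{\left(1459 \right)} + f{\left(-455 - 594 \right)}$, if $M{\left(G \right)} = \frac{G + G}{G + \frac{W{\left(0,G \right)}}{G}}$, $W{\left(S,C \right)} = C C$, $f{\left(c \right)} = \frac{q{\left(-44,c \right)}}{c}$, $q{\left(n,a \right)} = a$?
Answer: $2$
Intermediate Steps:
$f{\left(c \right)} = 1$ ($f{\left(c \right)} = \frac{c}{c} = 1$)
$W{\left(S,C \right)} = C^{2}$
$M{\left(G \right)} = 1$ ($M{\left(G \right)} = \frac{G + G}{G + \frac{G^{2}}{G}} = \frac{2 G}{G + G} = \frac{2 G}{2 G} = 2 G \frac{1}{2 G} = 1$)
$M{\left(1459 \right)} + f{\left(-455 - 594 \right)} = 1 + 1 = 2$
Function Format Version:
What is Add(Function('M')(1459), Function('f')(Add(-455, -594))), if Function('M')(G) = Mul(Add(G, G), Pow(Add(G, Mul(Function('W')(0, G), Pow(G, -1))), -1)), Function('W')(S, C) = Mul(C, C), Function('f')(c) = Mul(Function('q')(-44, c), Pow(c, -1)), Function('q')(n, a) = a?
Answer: 2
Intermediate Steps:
Function('f')(c) = 1 (Function('f')(c) = Mul(c, Pow(c, -1)) = 1)
Function('W')(S, C) = Pow(C, 2)
Function('M')(G) = 1 (Function('M')(G) = Mul(Add(G, G), Pow(Add(G, Mul(Pow(G, 2), Pow(G, -1))), -1)) = Mul(Mul(2, G), Pow(Add(G, G), -1)) = Mul(Mul(2, G), Pow(Mul(2, G), -1)) = Mul(Mul(2, G), Mul(Rational(1, 2), Pow(G, -1))) = 1)
Add(Function('M')(1459), Function('f')(Add(-455, -594))) = Add(1, 1) = 2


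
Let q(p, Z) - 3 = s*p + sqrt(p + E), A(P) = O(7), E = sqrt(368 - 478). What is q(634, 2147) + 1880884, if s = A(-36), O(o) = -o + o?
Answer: 1880887 + sqrt(634 + I*sqrt(110)) ≈ 1.8809e+6 + 0.20826*I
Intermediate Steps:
O(o) = 0
E = I*sqrt(110) (E = sqrt(-110) = I*sqrt(110) ≈ 10.488*I)
A(P) = 0
s = 0
q(p, Z) = 3 + sqrt(p + I*sqrt(110)) (q(p, Z) = 3 + (0*p + sqrt(p + I*sqrt(110))) = 3 + (0 + sqrt(p + I*sqrt(110))) = 3 + sqrt(p + I*sqrt(110)))
q(634, 2147) + 1880884 = (3 + sqrt(634 + I*sqrt(110))) + 1880884 = 1880887 + sqrt(634 + I*sqrt(110))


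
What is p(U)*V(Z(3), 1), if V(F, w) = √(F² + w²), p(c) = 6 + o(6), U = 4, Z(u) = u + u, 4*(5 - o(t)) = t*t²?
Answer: -43*√37 ≈ -261.56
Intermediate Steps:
o(t) = 5 - t³/4 (o(t) = 5 - t*t²/4 = 5 - t³/4)
Z(u) = 2*u
p(c) = -43 (p(c) = 6 + (5 - ¼*6³) = 6 + (5 - ¼*216) = 6 + (5 - 54) = 6 - 49 = -43)
p(U)*V(Z(3), 1) = -43*√((2*3)² + 1²) = -43*√(6² + 1) = -43*√(36 + 1) = -43*√37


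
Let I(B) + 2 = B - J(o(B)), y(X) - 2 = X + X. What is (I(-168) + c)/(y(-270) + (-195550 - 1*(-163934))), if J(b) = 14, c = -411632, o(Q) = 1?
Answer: 68636/5359 ≈ 12.808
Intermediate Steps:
y(X) = 2 + 2*X (y(X) = 2 + (X + X) = 2 + 2*X)
I(B) = -16 + B (I(B) = -2 + (B - 1*14) = -2 + (B - 14) = -2 + (-14 + B) = -16 + B)
(I(-168) + c)/(y(-270) + (-195550 - 1*(-163934))) = ((-16 - 168) - 411632)/((2 + 2*(-270)) + (-195550 - 1*(-163934))) = (-184 - 411632)/((2 - 540) + (-195550 + 163934)) = -411816/(-538 - 31616) = -411816/(-32154) = -411816*(-1/32154) = 68636/5359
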